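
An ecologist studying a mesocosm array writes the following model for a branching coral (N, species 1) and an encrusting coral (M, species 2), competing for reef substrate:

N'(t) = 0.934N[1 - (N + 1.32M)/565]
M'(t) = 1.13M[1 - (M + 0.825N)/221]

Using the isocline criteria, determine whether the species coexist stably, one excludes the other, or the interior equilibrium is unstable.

species 1 excludes species 2

Compare the nullcline intercepts: K1/α12 = 565/1.32 = 428 > K2 = 221; K2/α21 = 221/0.825 = 268 < K1 = 565.
Since the inequalities point opposite ways, species 1 can invade but species 2 cannot.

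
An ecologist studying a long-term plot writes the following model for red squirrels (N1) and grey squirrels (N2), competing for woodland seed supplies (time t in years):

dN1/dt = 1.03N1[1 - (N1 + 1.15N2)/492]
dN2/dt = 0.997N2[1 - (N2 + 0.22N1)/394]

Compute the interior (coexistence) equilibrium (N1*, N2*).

Setting both brackets to zero gives the nullclines N1 + 1.15N2 = 492 and 0.22N1 + N2 = 394.
Substituting N2 = 394 - 0.22N1 into the first: N1(1 - 1.15·0.22) = 492 - 1.15·394.
So N1* = 38.9/0.747 = 52.1, and then N2* = 394 - 0.22·52.1 = 383.

N1* ≈ 52.1, N2* ≈ 383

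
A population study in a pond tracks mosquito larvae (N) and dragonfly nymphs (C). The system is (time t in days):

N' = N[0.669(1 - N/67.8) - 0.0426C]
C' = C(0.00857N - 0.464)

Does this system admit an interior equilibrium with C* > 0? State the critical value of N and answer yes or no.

Threshold N = 54.1; K > 54.1, so yes, the predator persists.

The predator equation gives dC/dt > 0 only when N > 0.464/0.00857 = 54.1.
Without the predator, N → K = 67.8. Since 67.8 > 54.1, the predator can invade and persist.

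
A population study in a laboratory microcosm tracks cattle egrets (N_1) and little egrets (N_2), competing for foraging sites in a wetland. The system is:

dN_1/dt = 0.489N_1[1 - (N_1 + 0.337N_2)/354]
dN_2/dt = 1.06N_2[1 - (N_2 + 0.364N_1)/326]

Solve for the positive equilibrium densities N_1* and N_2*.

N_1* ≈ 278, N_2* ≈ 225

Setting both brackets to zero gives the nullclines N_1 + 0.337N_2 = 354 and 0.364N_1 + N_2 = 326.
Substituting N_2 = 326 - 0.364N_1 into the first: N_1(1 - 0.337·0.364) = 354 - 0.337·326.
So N_1* = 244/0.877 = 278, and then N_2* = 326 - 0.364·278 = 225.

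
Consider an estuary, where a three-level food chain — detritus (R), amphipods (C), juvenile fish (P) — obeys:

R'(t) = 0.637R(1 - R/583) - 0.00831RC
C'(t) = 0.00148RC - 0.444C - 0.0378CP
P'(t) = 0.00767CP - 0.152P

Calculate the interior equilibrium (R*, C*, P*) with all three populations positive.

From dP/dt = 0: 0.00767C* = 0.152, so C* = 19.8.
From dR/dt = 0: 0.637(1 - R*/583) = 0.00831·19.8, giving R* = 583·(1 - 0.259) = 432.
From dC/dt = 0: 0.00148·432 - 0.444 = 0.0378P*, so P* = 0.196/0.0378 = 5.18.

R* ≈ 432, C* ≈ 19.8, P* ≈ 5.18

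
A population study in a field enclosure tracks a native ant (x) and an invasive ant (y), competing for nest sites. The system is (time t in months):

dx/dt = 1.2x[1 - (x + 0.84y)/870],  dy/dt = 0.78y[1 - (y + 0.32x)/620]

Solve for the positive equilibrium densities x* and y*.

Setting both brackets to zero gives the nullclines x + 0.84y = 870 and 0.32x + y = 620.
Substituting y = 620 - 0.32x into the first: x(1 - 0.84·0.32) = 870 - 0.84·620.
So x* = 349/0.731 = 478, and then y* = 620 - 0.32·478 = 467.

x* ≈ 478, y* ≈ 467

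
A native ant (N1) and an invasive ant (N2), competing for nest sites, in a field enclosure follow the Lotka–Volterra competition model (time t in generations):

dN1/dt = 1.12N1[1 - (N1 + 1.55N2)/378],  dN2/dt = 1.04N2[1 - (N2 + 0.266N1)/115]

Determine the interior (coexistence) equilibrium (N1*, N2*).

Setting both brackets to zero gives the nullclines N1 + 1.55N2 = 378 and 0.266N1 + N2 = 115.
Substituting N2 = 115 - 0.266N1 into the first: N1(1 - 1.55·0.266) = 378 - 1.55·115.
So N1* = 200/0.588 = 340, and then N2* = 115 - 0.266·340 = 24.6.

N1* ≈ 340, N2* ≈ 24.6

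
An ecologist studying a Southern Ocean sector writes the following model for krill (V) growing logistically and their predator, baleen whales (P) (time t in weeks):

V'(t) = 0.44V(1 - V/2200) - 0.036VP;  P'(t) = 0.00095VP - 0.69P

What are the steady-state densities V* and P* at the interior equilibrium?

From dP/dt = 0 with P > 0: 0.00095V* = 0.69, so V* = 726.
Substitute into dV/dt = 0: 0.44(1 - 726/2200) = 0.036P*.
The bracket is 0.67, giving P* = 0.295/0.036 = 8.19.

V* ≈ 726, P* ≈ 8.19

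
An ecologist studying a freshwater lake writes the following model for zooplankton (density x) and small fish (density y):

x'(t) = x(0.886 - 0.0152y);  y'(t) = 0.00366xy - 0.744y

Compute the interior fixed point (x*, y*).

x* ≈ 203, y* ≈ 58.3

Set dy/dt = 0 with y > 0: 0.00366x - 0.744 = 0, so x* = 0.744/0.00366 = 203.
Set dx/dt = 0 with x > 0: 0.886 - 0.0152y = 0, so y* = 0.886/0.0152 = 58.3.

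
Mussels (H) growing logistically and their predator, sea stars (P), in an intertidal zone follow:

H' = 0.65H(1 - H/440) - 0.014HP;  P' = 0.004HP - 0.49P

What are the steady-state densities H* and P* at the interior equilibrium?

From dP/dt = 0 with P > 0: 0.004H* = 0.49, so H* = 122.
Substitute into dH/dt = 0: 0.65(1 - 122/440) = 0.014P*.
The bracket is 0.722, giving P* = 0.469/0.014 = 33.5.

H* ≈ 122, P* ≈ 33.5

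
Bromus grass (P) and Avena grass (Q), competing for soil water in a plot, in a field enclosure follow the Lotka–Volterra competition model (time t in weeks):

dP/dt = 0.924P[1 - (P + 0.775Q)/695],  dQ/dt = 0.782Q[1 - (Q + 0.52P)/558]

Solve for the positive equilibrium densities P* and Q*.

Setting both brackets to zero gives the nullclines P + 0.775Q = 695 and 0.52P + Q = 558.
Substituting Q = 558 - 0.52P into the first: P(1 - 0.775·0.52) = 695 - 0.775·558.
So P* = 263/0.597 = 440, and then Q* = 558 - 0.52·440 = 329.

P* ≈ 440, Q* ≈ 329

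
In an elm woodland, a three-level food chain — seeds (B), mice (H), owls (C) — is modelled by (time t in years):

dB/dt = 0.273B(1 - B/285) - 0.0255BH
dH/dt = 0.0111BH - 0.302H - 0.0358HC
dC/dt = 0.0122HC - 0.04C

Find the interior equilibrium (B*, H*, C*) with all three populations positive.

B* ≈ 198, H* ≈ 3.28, C* ≈ 52.9

From dC/dt = 0: 0.0122H* = 0.04, so H* = 3.28.
From dB/dt = 0: 0.273(1 - B*/285) = 0.0255·3.28, giving B* = 285·(1 - 0.306) = 198.
From dH/dt = 0: 0.0111·198 - 0.302 = 0.0358C*, so C* = 1.89/0.0358 = 52.9.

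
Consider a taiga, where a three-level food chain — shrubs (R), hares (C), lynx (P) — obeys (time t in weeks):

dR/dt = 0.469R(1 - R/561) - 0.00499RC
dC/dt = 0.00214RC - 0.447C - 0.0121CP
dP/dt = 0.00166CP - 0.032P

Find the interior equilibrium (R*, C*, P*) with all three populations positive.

R* ≈ 446, C* ≈ 19.3, P* ≈ 41.9

From dP/dt = 0: 0.00166C* = 0.032, so C* = 19.3.
From dR/dt = 0: 0.469(1 - R*/561) = 0.00499·19.3, giving R* = 561·(1 - 0.205) = 446.
From dC/dt = 0: 0.00214·446 - 0.447 = 0.0121P*, so P* = 0.507/0.0121 = 41.9.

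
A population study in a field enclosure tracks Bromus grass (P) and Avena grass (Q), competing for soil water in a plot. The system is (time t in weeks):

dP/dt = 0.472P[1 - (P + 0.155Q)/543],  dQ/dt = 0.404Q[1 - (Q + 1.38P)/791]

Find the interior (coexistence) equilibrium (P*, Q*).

Setting both brackets to zero gives the nullclines P + 0.155Q = 543 and 1.38P + Q = 791.
Substituting Q = 791 - 1.38P into the first: P(1 - 0.155·1.38) = 543 - 0.155·791.
So P* = 420/0.786 = 535, and then Q* = 791 - 1.38·535 = 53.

P* ≈ 535, Q* ≈ 53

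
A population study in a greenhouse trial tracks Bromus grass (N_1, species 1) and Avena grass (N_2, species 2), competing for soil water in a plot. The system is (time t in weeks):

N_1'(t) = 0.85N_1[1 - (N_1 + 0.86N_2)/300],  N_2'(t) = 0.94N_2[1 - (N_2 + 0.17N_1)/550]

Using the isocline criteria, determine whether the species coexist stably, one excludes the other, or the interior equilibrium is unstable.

species 2 excludes species 1

Compare the nullcline intercepts: K1/α12 = 300/0.86 = 349 < K2 = 550; K2/α21 = 550/0.17 = 3240 > K1 = 300.
Since the inequalities point opposite ways, species 2 can invade but species 1 cannot.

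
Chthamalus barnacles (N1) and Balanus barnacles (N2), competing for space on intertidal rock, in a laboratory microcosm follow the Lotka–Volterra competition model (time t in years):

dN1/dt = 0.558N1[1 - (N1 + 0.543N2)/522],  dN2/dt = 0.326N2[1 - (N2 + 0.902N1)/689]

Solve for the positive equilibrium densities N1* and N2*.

Setting both brackets to zero gives the nullclines N1 + 0.543N2 = 522 and 0.902N1 + N2 = 689.
Substituting N2 = 689 - 0.902N1 into the first: N1(1 - 0.543·0.902) = 522 - 0.543·689.
So N1* = 148/0.51 = 290, and then N2* = 689 - 0.902·290 = 428.

N1* ≈ 290, N2* ≈ 428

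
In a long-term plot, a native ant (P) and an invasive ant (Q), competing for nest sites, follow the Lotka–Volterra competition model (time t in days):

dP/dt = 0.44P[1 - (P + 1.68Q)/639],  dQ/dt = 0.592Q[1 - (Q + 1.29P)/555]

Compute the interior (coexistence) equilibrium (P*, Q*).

Setting both brackets to zero gives the nullclines P + 1.68Q = 639 and 1.29P + Q = 555.
Substituting Q = 555 - 1.29P into the first: P(1 - 1.68·1.29) = 639 - 1.68·555.
So P* = -293/-1.17 = 251, and then Q* = 555 - 1.29·251 = 231.

P* ≈ 251, Q* ≈ 231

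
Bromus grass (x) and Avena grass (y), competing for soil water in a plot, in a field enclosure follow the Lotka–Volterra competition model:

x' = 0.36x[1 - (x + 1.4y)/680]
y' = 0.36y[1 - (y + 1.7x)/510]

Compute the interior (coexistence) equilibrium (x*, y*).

x* ≈ 24.6, y* ≈ 468

Setting both brackets to zero gives the nullclines x + 1.4y = 680 and 1.7x + y = 510.
Substituting y = 510 - 1.7x into the first: x(1 - 1.4·1.7) = 680 - 1.4·510.
So x* = -34/-1.38 = 24.6, and then y* = 510 - 1.7·24.6 = 468.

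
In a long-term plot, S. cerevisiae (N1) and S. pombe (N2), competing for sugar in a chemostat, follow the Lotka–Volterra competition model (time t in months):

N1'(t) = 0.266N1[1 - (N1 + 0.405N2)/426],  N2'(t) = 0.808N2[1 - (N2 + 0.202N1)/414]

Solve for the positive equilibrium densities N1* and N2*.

N1* ≈ 281, N2* ≈ 357

Setting both brackets to zero gives the nullclines N1 + 0.405N2 = 426 and 0.202N1 + N2 = 414.
Substituting N2 = 414 - 0.202N1 into the first: N1(1 - 0.405·0.202) = 426 - 0.405·414.
So N1* = 258/0.918 = 281, and then N2* = 414 - 0.202·281 = 357.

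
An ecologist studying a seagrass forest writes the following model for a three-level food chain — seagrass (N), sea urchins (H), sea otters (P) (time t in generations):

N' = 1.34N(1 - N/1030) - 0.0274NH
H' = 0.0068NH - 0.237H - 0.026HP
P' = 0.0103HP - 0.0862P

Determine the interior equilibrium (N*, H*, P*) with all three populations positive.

N* ≈ 854, H* ≈ 8.37, P* ≈ 214

From dP/dt = 0: 0.0103H* = 0.0862, so H* = 8.37.
From dN/dt = 0: 1.34(1 - N*/1030) = 0.0274·8.37, giving N* = 1030·(1 - 0.171) = 854.
From dH/dt = 0: 0.0068·854 - 0.237 = 0.026P*, so P* = 5.57/0.026 = 214.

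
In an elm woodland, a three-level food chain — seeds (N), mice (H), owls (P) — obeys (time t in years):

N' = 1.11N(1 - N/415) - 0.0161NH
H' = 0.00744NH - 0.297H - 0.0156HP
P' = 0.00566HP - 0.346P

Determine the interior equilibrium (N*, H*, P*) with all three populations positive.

From dP/dt = 0: 0.00566H* = 0.346, so H* = 61.1.
From dN/dt = 0: 1.11(1 - N*/415) = 0.0161·61.1, giving N* = 415·(1 - 0.887) = 47.
From dH/dt = 0: 0.00744·47 - 0.297 = 0.0156P*, so P* = 0.0529/0.0156 = 3.39.

N* ≈ 47, H* ≈ 61.1, P* ≈ 3.39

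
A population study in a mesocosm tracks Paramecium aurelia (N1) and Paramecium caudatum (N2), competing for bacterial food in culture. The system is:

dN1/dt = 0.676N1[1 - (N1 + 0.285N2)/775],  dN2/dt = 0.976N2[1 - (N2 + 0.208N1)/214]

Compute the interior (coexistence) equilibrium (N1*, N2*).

Setting both brackets to zero gives the nullclines N1 + 0.285N2 = 775 and 0.208N1 + N2 = 214.
Substituting N2 = 214 - 0.208N1 into the first: N1(1 - 0.285·0.208) = 775 - 0.285·214.
So N1* = 714/0.941 = 759, and then N2* = 214 - 0.208·759 = 56.1.

N1* ≈ 759, N2* ≈ 56.1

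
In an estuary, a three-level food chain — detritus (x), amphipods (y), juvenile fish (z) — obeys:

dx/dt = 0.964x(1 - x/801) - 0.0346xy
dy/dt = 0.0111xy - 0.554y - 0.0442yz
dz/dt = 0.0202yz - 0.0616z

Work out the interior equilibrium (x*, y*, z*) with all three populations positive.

From dz/dt = 0: 0.0202y* = 0.0616, so y* = 3.05.
From dx/dt = 0: 0.964(1 - x*/801) = 0.0346·3.05, giving x* = 801·(1 - 0.109) = 713.
From dy/dt = 0: 0.0111·713 - 0.554 = 0.0442z*, so z* = 7.36/0.0442 = 167.

x* ≈ 713, y* ≈ 3.05, z* ≈ 167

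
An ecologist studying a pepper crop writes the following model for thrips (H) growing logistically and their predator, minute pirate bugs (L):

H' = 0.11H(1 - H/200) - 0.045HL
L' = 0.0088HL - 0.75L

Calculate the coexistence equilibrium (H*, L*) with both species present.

From dL/dt = 0 with L > 0: 0.0088H* = 0.75, so H* = 85.2.
Substitute into dH/dt = 0: 0.11(1 - 85.2/200) = 0.045L*.
The bracket is 0.574, giving L* = 0.0631/0.045 = 1.4.

H* ≈ 85.2, L* ≈ 1.4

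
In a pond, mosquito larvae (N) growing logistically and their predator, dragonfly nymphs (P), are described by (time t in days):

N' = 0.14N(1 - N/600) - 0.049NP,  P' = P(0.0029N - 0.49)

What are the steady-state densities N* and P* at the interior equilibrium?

From dP/dt = 0 with P > 0: 0.0029N* = 0.49, so N* = 169.
Substitute into dN/dt = 0: 0.14(1 - 169/600) = 0.049P*.
The bracket is 0.718, giving P* = 0.101/0.049 = 2.05.

N* ≈ 169, P* ≈ 2.05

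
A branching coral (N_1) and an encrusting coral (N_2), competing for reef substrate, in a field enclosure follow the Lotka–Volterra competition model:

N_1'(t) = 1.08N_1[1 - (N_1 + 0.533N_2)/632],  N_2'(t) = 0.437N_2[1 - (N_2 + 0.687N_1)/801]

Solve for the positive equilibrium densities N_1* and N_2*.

N_1* ≈ 324, N_2* ≈ 579

Setting both brackets to zero gives the nullclines N_1 + 0.533N_2 = 632 and 0.687N_1 + N_2 = 801.
Substituting N_2 = 801 - 0.687N_1 into the first: N_1(1 - 0.533·0.687) = 632 - 0.533·801.
So N_1* = 205/0.634 = 324, and then N_2* = 801 - 0.687·324 = 579.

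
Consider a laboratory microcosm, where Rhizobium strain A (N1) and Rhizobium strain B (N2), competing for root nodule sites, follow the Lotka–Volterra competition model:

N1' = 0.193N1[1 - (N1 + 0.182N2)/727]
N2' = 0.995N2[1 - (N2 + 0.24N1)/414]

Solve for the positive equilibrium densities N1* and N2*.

Setting both brackets to zero gives the nullclines N1 + 0.182N2 = 727 and 0.24N1 + N2 = 414.
Substituting N2 = 414 - 0.24N1 into the first: N1(1 - 0.182·0.24) = 727 - 0.182·414.
So N1* = 652/0.956 = 681, and then N2* = 414 - 0.24·681 = 250.

N1* ≈ 681, N2* ≈ 250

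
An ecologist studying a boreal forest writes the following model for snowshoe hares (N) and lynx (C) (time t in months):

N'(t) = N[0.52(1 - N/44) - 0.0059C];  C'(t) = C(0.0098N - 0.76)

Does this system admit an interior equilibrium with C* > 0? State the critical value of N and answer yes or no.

The predator equation gives dC/dt > 0 only when N > 0.76/0.0098 = 77.6.
Without the predator, N → K = 44. Since 44 < 77.6, the predator cannot invade.

Threshold N = 77.6; K < 77.6, so no, the predator goes extinct.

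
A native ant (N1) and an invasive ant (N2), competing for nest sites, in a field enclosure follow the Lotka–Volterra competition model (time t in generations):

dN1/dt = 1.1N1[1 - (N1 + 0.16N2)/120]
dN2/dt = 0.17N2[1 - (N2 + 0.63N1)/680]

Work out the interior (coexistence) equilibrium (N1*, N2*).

N1* ≈ 12.5, N2* ≈ 672

Setting both brackets to zero gives the nullclines N1 + 0.16N2 = 120 and 0.63N1 + N2 = 680.
Substituting N2 = 680 - 0.63N1 into the first: N1(1 - 0.16·0.63) = 120 - 0.16·680.
So N1* = 11.2/0.899 = 12.5, and then N2* = 680 - 0.63·12.5 = 672.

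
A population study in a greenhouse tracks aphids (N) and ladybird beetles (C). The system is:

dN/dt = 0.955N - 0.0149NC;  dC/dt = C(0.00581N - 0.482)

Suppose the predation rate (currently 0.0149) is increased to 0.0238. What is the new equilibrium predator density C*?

C* ≈ 40.1

At the interior fixed point, setting dN/dt = 0 with N > 0 fixes C* = (prey growth rate)/(NC coefficient) — independent of the other coefficients.
With the change, C* = 0.955/0.0238 = 40.1; it falls from 64.1.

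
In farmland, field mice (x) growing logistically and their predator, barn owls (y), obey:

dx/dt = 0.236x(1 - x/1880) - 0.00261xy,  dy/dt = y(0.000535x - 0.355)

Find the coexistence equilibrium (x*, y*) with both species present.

x* ≈ 664, y* ≈ 58.5

From dy/dt = 0 with y > 0: 0.000535x* = 0.355, so x* = 664.
Substitute into dx/dt = 0: 0.236(1 - 664/1880) = 0.00261y*.
The bracket is 0.647, giving y* = 0.153/0.00261 = 58.5.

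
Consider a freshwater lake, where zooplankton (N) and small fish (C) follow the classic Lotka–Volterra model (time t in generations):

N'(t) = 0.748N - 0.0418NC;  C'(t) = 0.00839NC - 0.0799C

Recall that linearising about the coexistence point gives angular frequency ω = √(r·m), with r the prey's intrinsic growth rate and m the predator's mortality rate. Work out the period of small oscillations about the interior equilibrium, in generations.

Here r = 0.748 and m = 0.0799, so r·m = 0.0598.
ω = √0.0598 = 0.244 per generation, hence T = 2π/ω ≈ 25.7 generations.

T ≈ 25.7 generations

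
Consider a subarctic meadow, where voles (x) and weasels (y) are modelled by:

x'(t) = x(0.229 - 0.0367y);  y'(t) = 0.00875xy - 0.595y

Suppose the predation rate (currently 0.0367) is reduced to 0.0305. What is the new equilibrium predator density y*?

y* ≈ 7.51

At the interior fixed point, setting dx/dt = 0 with x > 0 fixes y* = (prey growth rate)/(xy coefficient) — independent of the other coefficients.
With the change, y* = 0.229/0.0305 = 7.51; it rises from 6.24.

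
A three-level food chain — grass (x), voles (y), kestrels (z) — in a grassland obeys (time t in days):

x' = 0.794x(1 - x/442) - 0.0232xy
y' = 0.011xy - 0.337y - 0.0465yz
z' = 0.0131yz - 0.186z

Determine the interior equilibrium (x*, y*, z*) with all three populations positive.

From dz/dt = 0: 0.0131y* = 0.186, so y* = 14.2.
From dx/dt = 0: 0.794(1 - x*/442) = 0.0232·14.2, giving x* = 442·(1 - 0.415) = 259.
From dy/dt = 0: 0.011·259 - 0.337 = 0.0465z*, so z* = 2.51/0.0465 = 53.9.

x* ≈ 259, y* ≈ 14.2, z* ≈ 53.9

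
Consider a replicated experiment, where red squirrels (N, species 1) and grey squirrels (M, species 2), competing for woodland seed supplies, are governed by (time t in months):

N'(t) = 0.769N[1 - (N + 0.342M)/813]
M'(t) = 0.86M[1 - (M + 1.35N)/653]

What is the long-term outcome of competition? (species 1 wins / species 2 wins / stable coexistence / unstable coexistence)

Compare the nullcline intercepts: K1/α12 = 813/0.342 = 2380 > K2 = 653; K2/α21 = 653/1.35 = 484 < K1 = 813.
Since the inequalities point opposite ways, species 1 can invade but species 2 cannot.

species 1 excludes species 2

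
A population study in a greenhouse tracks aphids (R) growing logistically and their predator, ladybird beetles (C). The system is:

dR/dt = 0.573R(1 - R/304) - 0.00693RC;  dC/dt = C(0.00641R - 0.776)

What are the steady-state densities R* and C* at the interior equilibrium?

R* ≈ 121, C* ≈ 49.8

From dC/dt = 0 with C > 0: 0.00641R* = 0.776, so R* = 121.
Substitute into dR/dt = 0: 0.573(1 - 121/304) = 0.00693C*.
The bracket is 0.602, giving C* = 0.345/0.00693 = 49.8.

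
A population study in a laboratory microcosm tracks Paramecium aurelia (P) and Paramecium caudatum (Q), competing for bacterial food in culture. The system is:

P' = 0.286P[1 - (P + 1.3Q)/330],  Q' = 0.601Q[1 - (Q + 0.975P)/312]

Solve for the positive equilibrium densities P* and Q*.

Setting both brackets to zero gives the nullclines P + 1.3Q = 330 and 0.975P + Q = 312.
Substituting Q = 312 - 0.975P into the first: P(1 - 1.3·0.975) = 330 - 1.3·312.
So P* = -75.6/-0.268 = 283, and then Q* = 312 - 0.975·283 = 36.4.

P* ≈ 283, Q* ≈ 36.4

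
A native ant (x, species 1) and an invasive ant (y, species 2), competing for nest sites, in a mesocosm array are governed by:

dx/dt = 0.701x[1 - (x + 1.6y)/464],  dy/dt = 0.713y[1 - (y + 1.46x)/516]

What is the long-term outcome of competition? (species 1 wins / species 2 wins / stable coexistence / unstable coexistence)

unstable coexistence (outcome depends on initial conditions)

Compare the nullcline intercepts: K1/α12 = 464/1.6 = 290 < K2 = 516; K2/α21 = 516/1.46 = 353 < K1 = 464.
Since both are reversed, neither can invade when rare; the interior point is a saddle.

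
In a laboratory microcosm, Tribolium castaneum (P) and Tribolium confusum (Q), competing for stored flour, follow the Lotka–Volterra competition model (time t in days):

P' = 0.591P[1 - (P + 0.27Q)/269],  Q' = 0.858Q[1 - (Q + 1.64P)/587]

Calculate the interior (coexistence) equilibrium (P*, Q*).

Setting both brackets to zero gives the nullclines P + 0.27Q = 269 and 1.64P + Q = 587.
Substituting Q = 587 - 1.64P into the first: P(1 - 0.27·1.64) = 269 - 0.27·587.
So P* = 111/0.557 = 198, and then Q* = 587 - 1.64·198 = 262.

P* ≈ 198, Q* ≈ 262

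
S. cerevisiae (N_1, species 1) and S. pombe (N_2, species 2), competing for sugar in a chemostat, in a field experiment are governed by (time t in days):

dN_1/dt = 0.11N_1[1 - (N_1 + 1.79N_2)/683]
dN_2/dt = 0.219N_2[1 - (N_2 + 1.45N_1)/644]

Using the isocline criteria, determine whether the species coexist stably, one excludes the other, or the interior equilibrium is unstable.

unstable coexistence (outcome depends on initial conditions)

Compare the nullcline intercepts: K1/α12 = 683/1.79 = 382 < K2 = 644; K2/α21 = 644/1.45 = 444 < K1 = 683.
Since both are reversed, neither can invade when rare; the interior point is a saddle.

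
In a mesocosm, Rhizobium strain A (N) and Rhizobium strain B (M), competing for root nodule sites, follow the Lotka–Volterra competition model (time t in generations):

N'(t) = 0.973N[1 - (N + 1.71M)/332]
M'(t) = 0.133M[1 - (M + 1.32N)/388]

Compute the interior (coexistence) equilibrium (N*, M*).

N* ≈ 264, M* ≈ 40

Setting both brackets to zero gives the nullclines N + 1.71M = 332 and 1.32N + M = 388.
Substituting M = 388 - 1.32N into the first: N(1 - 1.71·1.32) = 332 - 1.71·388.
So N* = -331/-1.26 = 264, and then M* = 388 - 1.32·264 = 40.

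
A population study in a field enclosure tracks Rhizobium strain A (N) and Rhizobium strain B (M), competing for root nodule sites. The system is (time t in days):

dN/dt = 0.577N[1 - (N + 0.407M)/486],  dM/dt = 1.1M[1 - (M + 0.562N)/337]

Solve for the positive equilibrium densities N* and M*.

N* ≈ 452, M* ≈ 82.8

Setting both brackets to zero gives the nullclines N + 0.407M = 486 and 0.562N + M = 337.
Substituting M = 337 - 0.562N into the first: N(1 - 0.407·0.562) = 486 - 0.407·337.
So N* = 349/0.771 = 452, and then M* = 337 - 0.562·452 = 82.8.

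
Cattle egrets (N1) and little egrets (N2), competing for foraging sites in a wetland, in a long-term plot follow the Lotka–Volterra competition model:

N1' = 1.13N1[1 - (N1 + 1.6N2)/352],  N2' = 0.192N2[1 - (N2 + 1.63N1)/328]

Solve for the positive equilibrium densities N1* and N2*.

N1* ≈ 107, N2* ≈ 153

Setting both brackets to zero gives the nullclines N1 + 1.6N2 = 352 and 1.63N1 + N2 = 328.
Substituting N2 = 328 - 1.63N1 into the first: N1(1 - 1.6·1.63) = 352 - 1.6·328.
So N1* = -173/-1.61 = 107, and then N2* = 328 - 1.63·107 = 153.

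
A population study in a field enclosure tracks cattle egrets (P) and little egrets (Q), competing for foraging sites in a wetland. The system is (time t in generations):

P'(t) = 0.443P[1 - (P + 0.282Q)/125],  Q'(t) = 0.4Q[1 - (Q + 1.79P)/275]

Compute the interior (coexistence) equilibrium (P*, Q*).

Setting both brackets to zero gives the nullclines P + 0.282Q = 125 and 1.79P + Q = 275.
Substituting Q = 275 - 1.79P into the first: P(1 - 0.282·1.79) = 125 - 0.282·275.
So P* = 47.5/0.495 = 95.8, and then Q* = 275 - 1.79·95.8 = 103.

P* ≈ 95.8, Q* ≈ 103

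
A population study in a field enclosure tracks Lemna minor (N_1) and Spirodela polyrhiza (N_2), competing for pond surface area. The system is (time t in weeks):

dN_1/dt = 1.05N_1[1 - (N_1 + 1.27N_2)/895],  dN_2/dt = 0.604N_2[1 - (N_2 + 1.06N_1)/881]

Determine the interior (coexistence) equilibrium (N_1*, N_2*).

N_1* ≈ 647, N_2* ≈ 196

Setting both brackets to zero gives the nullclines N_1 + 1.27N_2 = 895 and 1.06N_1 + N_2 = 881.
Substituting N_2 = 881 - 1.06N_1 into the first: N_1(1 - 1.27·1.06) = 895 - 1.27·881.
So N_1* = -224/-0.346 = 647, and then N_2* = 881 - 1.06·647 = 196.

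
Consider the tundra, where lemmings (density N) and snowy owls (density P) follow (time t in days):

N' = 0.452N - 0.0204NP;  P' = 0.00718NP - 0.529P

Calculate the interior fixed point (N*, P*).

N* ≈ 73.7, P* ≈ 22.2

Set dP/dt = 0 with P > 0: 0.00718N - 0.529 = 0, so N* = 0.529/0.00718 = 73.7.
Set dN/dt = 0 with N > 0: 0.452 - 0.0204P = 0, so P* = 0.452/0.0204 = 22.2.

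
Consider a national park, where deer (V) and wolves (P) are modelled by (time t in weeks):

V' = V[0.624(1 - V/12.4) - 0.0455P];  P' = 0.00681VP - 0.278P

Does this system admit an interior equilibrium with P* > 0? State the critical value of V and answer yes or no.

The predator equation gives dP/dt > 0 only when V > 0.278/0.00681 = 40.8.
Without the predator, V → K = 12.4. Since 12.4 < 40.8, the predator cannot invade.

Threshold V = 40.8; K < 40.8, so no, the predator goes extinct.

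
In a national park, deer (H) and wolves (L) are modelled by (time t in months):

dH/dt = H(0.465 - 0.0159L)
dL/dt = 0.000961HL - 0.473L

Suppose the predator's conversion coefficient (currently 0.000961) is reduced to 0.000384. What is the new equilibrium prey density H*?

At the interior fixed point, setting dL/dt = 0 with L > 0 fixes H* = (predator death rate)/(HL coefficient) — independent of the other coefficients.
With the change, H* = 0.473/0.000384 = 1230; it rises from 492.

H* ≈ 1230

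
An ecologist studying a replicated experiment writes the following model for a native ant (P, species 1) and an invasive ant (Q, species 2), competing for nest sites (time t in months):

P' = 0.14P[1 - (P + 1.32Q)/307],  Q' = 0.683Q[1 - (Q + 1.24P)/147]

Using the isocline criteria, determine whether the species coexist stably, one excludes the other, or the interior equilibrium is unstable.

species 1 excludes species 2

Compare the nullcline intercepts: K1/α12 = 307/1.32 = 233 > K2 = 147; K2/α21 = 147/1.24 = 119 < K1 = 307.
Since the inequalities point opposite ways, species 1 can invade but species 2 cannot.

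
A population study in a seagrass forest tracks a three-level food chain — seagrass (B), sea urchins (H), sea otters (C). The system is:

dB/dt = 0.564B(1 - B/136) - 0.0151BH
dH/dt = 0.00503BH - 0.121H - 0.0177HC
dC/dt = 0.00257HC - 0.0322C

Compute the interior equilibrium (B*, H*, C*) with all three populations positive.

From dC/dt = 0: 0.00257H* = 0.0322, so H* = 12.5.
From dB/dt = 0: 0.564(1 - B*/136) = 0.0151·12.5, giving B* = 136·(1 - 0.335) = 90.4.
From dH/dt = 0: 0.00503·90.4 - 0.121 = 0.0177C*, so C* = 0.334/0.0177 = 18.8.

B* ≈ 90.4, H* ≈ 12.5, C* ≈ 18.8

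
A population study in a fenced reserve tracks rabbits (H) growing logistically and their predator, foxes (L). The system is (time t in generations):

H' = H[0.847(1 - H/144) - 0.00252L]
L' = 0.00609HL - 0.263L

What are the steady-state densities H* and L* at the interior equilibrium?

H* ≈ 43.2, L* ≈ 235

From dL/dt = 0 with L > 0: 0.00609H* = 0.263, so H* = 43.2.
Substitute into dH/dt = 0: 0.847(1 - 43.2/144) = 0.00252L*.
The bracket is 0.7, giving L* = 0.593/0.00252 = 235.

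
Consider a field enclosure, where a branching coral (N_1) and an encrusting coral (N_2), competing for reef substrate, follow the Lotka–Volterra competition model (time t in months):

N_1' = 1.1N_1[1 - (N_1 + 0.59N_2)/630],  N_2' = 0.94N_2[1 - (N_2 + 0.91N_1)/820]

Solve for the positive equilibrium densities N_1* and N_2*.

Setting both brackets to zero gives the nullclines N_1 + 0.59N_2 = 630 and 0.91N_1 + N_2 = 820.
Substituting N_2 = 820 - 0.91N_1 into the first: N_1(1 - 0.59·0.91) = 630 - 0.59·820.
So N_1* = 146/0.463 = 316, and then N_2* = 820 - 0.91·316 = 533.

N_1* ≈ 316, N_2* ≈ 533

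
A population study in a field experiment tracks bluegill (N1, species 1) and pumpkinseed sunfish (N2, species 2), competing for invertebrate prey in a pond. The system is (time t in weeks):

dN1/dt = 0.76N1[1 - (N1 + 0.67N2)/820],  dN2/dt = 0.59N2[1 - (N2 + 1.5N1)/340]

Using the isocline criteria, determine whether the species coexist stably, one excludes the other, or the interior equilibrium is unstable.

species 1 excludes species 2

Compare the nullcline intercepts: K1/α12 = 820/0.67 = 1220 > K2 = 340; K2/α21 = 340/1.5 = 227 < K1 = 820.
Since the inequalities point opposite ways, species 1 can invade but species 2 cannot.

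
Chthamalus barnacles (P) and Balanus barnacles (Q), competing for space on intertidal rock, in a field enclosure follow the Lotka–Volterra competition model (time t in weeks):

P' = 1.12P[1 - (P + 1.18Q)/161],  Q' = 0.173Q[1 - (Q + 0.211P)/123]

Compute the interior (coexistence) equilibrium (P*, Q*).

P* ≈ 21.1, Q* ≈ 119

Setting both brackets to zero gives the nullclines P + 1.18Q = 161 and 0.211P + Q = 123.
Substituting Q = 123 - 0.211P into the first: P(1 - 1.18·0.211) = 161 - 1.18·123.
So P* = 15.9/0.751 = 21.1, and then Q* = 123 - 0.211·21.1 = 119.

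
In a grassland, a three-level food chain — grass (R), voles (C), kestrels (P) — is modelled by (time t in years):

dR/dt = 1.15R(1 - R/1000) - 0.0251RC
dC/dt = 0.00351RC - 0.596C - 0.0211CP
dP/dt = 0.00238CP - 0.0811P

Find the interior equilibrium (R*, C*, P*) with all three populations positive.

R* ≈ 256, C* ≈ 34.1, P* ≈ 14.4

From dP/dt = 0: 0.00238C* = 0.0811, so C* = 34.1.
From dR/dt = 0: 1.15(1 - R*/1000) = 0.0251·34.1, giving R* = 1000·(1 - 0.744) = 256.
From dC/dt = 0: 0.00351·256 - 0.596 = 0.0211P*, so P* = 0.303/0.0211 = 14.4.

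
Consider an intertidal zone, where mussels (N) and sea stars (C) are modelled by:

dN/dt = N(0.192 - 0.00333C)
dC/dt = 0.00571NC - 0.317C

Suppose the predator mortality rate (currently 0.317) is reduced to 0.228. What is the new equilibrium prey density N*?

At the interior fixed point, setting dC/dt = 0 with C > 0 fixes N* = (predator death rate)/(NC coefficient) — independent of the other coefficients.
With the change, N* = 0.228/0.00571 = 39.9; it falls from 55.5.

N* ≈ 39.9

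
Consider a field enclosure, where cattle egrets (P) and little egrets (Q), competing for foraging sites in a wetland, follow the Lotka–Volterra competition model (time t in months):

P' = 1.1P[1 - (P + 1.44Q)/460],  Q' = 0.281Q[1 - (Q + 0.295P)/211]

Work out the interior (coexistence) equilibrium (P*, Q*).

Setting both brackets to zero gives the nullclines P + 1.44Q = 460 and 0.295P + Q = 211.
Substituting Q = 211 - 0.295P into the first: P(1 - 1.44·0.295) = 460 - 1.44·211.
So P* = 156/0.575 = 271, and then Q* = 211 - 0.295·271 = 131.

P* ≈ 271, Q* ≈ 131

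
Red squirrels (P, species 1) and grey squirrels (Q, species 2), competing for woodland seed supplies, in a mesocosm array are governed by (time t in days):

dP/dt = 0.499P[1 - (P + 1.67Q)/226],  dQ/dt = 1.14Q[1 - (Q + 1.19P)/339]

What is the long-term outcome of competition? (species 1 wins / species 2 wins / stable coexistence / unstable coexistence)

Compare the nullcline intercepts: K1/α12 = 226/1.67 = 135 < K2 = 339; K2/α21 = 339/1.19 = 285 > K1 = 226.
Since the inequalities point opposite ways, species 2 can invade but species 1 cannot.

species 2 excludes species 1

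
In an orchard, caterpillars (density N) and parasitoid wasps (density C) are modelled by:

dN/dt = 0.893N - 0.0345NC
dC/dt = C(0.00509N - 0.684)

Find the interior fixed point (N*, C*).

N* ≈ 134, C* ≈ 25.9

Set dC/dt = 0 with C > 0: 0.00509N - 0.684 = 0, so N* = 0.684/0.00509 = 134.
Set dN/dt = 0 with N > 0: 0.893 - 0.0345C = 0, so C* = 0.893/0.0345 = 25.9.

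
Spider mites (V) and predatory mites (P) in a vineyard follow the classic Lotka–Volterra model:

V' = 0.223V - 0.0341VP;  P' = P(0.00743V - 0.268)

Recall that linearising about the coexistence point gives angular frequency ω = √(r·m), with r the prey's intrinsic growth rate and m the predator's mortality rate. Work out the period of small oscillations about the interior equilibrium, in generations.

Here r = 0.223 and m = 0.268, so r·m = 0.0598.
ω = √0.0598 = 0.244 per generation, hence T = 2π/ω ≈ 25.7 generations.

T ≈ 25.7 generations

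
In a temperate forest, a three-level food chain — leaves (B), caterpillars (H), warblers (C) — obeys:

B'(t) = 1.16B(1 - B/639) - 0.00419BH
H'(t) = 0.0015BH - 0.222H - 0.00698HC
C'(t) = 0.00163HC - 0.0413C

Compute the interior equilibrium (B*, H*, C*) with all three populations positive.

From dC/dt = 0: 0.00163H* = 0.0413, so H* = 25.3.
From dB/dt = 0: 1.16(1 - B*/639) = 0.00419·25.3, giving B* = 639·(1 - 0.0915) = 581.
From dH/dt = 0: 0.0015·581 - 0.222 = 0.00698C*, so C* = 0.649/0.00698 = 92.9.

B* ≈ 581, H* ≈ 25.3, C* ≈ 92.9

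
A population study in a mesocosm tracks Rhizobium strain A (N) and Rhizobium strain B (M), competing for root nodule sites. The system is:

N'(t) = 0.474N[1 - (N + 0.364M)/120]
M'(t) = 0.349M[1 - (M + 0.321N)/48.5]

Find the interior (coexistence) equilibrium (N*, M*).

Setting both brackets to zero gives the nullclines N + 0.364M = 120 and 0.321N + M = 48.5.
Substituting M = 48.5 - 0.321N into the first: N(1 - 0.364·0.321) = 120 - 0.364·48.5.
So N* = 102/0.883 = 116, and then M* = 48.5 - 0.321·116 = 11.3.

N* ≈ 116, M* ≈ 11.3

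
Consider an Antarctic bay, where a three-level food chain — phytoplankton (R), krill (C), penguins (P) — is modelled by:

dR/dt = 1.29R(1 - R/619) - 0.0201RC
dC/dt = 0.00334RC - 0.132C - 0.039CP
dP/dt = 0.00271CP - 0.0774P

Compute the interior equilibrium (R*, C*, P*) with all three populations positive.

From dP/dt = 0: 0.00271C* = 0.0774, so C* = 28.6.
From dR/dt = 0: 1.29(1 - R*/619) = 0.0201·28.6, giving R* = 619·(1 - 0.445) = 344.
From dC/dt = 0: 0.00334·344 - 0.132 = 0.039P*, so P* = 1.02/0.039 = 26.

R* ≈ 344, C* ≈ 28.6, P* ≈ 26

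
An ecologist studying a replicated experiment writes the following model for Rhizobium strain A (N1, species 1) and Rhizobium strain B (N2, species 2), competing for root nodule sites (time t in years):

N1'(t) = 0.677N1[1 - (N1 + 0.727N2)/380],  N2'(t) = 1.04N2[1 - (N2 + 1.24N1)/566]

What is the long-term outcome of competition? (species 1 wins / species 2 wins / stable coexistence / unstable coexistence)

Compare the nullcline intercepts: K1/α12 = 380/0.727 = 523 < K2 = 566; K2/α21 = 566/1.24 = 456 > K1 = 380.
Since the inequalities point opposite ways, species 2 can invade but species 1 cannot.

species 2 excludes species 1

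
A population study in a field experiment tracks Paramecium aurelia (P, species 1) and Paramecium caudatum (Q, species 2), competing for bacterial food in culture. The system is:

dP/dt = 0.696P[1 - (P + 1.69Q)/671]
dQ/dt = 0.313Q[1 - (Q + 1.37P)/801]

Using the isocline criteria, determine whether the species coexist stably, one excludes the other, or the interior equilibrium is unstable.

unstable coexistence (outcome depends on initial conditions)

Compare the nullcline intercepts: K1/α12 = 671/1.69 = 397 < K2 = 801; K2/α21 = 801/1.37 = 585 < K1 = 671.
Since both are reversed, neither can invade when rare; the interior point is a saddle.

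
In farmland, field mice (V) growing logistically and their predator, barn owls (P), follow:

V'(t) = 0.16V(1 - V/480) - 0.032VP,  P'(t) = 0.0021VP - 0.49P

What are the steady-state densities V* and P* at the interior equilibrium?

From dP/dt = 0 with P > 0: 0.0021V* = 0.49, so V* = 233.
Substitute into dV/dt = 0: 0.16(1 - 233/480) = 0.032P*.
The bracket is 0.514, giving P* = 0.0822/0.032 = 2.57.

V* ≈ 233, P* ≈ 2.57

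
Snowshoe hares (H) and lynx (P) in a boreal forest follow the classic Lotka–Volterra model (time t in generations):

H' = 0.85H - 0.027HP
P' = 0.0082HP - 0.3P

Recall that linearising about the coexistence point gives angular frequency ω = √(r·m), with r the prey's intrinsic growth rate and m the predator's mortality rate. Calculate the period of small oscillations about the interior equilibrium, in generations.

Here r = 0.85 and m = 0.3, so r·m = 0.255.
ω = √0.255 = 0.505 per generation, hence T = 2π/ω ≈ 12.4 generations.

T ≈ 12.4 generations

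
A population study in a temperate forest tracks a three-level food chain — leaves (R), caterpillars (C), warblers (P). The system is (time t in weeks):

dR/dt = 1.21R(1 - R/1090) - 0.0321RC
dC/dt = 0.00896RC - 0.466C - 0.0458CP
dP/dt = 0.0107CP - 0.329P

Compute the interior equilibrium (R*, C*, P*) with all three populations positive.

R* ≈ 201, C* ≈ 30.7, P* ≈ 29.1

From dP/dt = 0: 0.0107C* = 0.329, so C* = 30.7.
From dR/dt = 0: 1.21(1 - R*/1090) = 0.0321·30.7, giving R* = 1090·(1 - 0.816) = 201.
From dC/dt = 0: 0.00896·201 - 0.466 = 0.0458P*, so P* = 1.33/0.0458 = 29.1.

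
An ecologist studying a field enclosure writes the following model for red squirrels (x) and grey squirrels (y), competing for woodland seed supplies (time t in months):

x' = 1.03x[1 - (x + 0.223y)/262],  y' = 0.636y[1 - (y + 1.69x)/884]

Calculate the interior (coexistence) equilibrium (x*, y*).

x* ≈ 104, y* ≈ 708

Setting both brackets to zero gives the nullclines x + 0.223y = 262 and 1.69x + y = 884.
Substituting y = 884 - 1.69x into the first: x(1 - 0.223·1.69) = 262 - 0.223·884.
So x* = 64.9/0.623 = 104, and then y* = 884 - 1.69·104 = 708.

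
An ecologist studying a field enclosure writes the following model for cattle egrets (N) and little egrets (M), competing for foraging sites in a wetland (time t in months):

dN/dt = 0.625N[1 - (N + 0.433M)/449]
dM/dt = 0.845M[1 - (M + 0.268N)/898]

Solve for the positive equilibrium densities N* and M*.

N* ≈ 68.1, M* ≈ 880

Setting both brackets to zero gives the nullclines N + 0.433M = 449 and 0.268N + M = 898.
Substituting M = 898 - 0.268N into the first: N(1 - 0.433·0.268) = 449 - 0.433·898.
So N* = 60.2/0.884 = 68.1, and then M* = 898 - 0.268·68.1 = 880.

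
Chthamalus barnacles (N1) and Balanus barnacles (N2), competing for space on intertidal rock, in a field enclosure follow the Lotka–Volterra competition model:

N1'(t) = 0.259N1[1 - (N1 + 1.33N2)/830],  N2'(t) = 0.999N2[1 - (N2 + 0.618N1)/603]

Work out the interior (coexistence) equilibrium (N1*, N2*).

N1* ≈ 157, N2* ≈ 506

Setting both brackets to zero gives the nullclines N1 + 1.33N2 = 830 and 0.618N1 + N2 = 603.
Substituting N2 = 603 - 0.618N1 into the first: N1(1 - 1.33·0.618) = 830 - 1.33·603.
So N1* = 28/0.178 = 157, and then N2* = 603 - 0.618·157 = 506.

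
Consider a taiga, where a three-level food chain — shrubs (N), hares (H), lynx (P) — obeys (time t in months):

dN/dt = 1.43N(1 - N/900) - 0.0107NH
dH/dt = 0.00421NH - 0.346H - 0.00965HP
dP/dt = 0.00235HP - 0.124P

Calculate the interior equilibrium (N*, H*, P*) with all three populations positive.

N* ≈ 545, H* ≈ 52.8, P* ≈ 202

From dP/dt = 0: 0.00235H* = 0.124, so H* = 52.8.
From dN/dt = 0: 1.43(1 - N*/900) = 0.0107·52.8, giving N* = 900·(1 - 0.395) = 545.
From dH/dt = 0: 0.00421·545 - 0.346 = 0.00965P*, so P* = 1.95/0.00965 = 202.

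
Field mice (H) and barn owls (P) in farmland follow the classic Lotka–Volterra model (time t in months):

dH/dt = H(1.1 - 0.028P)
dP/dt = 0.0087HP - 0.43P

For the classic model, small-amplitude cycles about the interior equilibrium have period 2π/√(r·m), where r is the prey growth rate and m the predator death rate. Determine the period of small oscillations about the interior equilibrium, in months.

Here r = 1.1 and m = 0.43, so r·m = 0.473.
ω = √0.473 = 0.688 per month, hence T = 2π/ω ≈ 9.14 months.

T ≈ 9.14 months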